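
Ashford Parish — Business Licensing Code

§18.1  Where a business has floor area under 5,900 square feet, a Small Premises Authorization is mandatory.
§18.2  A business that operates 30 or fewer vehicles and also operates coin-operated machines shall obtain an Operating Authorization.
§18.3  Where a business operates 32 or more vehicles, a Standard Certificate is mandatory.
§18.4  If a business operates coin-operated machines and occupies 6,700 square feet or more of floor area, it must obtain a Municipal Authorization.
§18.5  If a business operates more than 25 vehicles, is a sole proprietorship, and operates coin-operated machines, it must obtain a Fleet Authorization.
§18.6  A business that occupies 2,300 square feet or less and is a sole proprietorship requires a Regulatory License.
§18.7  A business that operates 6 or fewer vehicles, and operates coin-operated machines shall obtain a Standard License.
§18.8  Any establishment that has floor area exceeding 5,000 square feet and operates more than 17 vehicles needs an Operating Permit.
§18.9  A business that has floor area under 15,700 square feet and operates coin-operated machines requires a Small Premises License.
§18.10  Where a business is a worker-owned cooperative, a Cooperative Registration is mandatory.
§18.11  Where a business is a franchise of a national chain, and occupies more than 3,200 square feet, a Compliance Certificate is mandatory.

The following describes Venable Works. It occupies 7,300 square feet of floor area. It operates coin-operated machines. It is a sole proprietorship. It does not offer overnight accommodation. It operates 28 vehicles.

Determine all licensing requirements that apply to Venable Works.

§18.1 floor area 7,300 square feet ≥ 5,900 square feet → Small Premises Authorization not required.
§18.2 vehicles 28 ≤ 30; operates coin-operated machines → Operating Authorization required.
§18.3 vehicles 28 < 32 → Standard Certificate not required.
§18.4 operates coin-operated machines; floor area 7,300 square feet ≥ 6,700 square feet → Municipal Authorization required.
§18.5 vehicles 28 > 25; is a sole proprietorship; operates coin-operated machines → Fleet Authorization required.
§18.6 floor area 7,300 square feet > 2,300 square feet; is a sole proprietorship → Regulatory License not required.
§18.7 vehicles 28 > 6; operates coin-operated machines → Standard License not required.
§18.8 floor area 7,300 square feet > 5,000 square feet; vehicles 28 > 17 → Operating Permit required.
§18.9 floor area 7,300 square feet < 15,700 square feet; operates coin-operated machines → Small Premises License required.
§18.10 is a sole proprietorship (not: is a worker-owned cooperative) → Cooperative Registration not required.
§18.11 is a sole proprietorship (not: is a franchise of a national chain); floor area 7,300 square feet > 3,200 square feet → Compliance Certificate not required.

Fleet Authorization, Municipal Authorization, Operating Authorization, Operating Permit, Small Premises License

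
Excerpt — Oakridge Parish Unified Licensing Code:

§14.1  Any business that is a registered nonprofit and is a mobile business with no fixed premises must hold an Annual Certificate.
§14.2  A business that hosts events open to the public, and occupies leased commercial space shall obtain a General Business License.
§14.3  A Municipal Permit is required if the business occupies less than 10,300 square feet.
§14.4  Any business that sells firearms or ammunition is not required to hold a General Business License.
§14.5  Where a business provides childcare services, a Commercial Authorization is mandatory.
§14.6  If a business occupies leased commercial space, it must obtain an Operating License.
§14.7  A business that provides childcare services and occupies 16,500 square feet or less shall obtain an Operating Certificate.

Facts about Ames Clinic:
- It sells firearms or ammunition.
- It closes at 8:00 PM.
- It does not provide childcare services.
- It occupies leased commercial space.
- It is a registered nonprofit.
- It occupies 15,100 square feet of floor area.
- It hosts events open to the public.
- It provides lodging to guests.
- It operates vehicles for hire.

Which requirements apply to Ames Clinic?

Operating License

§14.1 is a registered nonprofit; occupies leased commercial space (not: is a mobile business with no fixed premises) → Annual Certificate not required.
§14.2 hosts events open to the public; occupies leased commercial space → General Business License required.
§14.3 floor area 15,100 square feet ≥ 10,300 square feet → Municipal Permit not required.
§14.4 sells firearms or ammunition → exempt from General Business License.
§14.5 does not provide childcare services → Commercial Authorization not required.
§14.6 occupies leased commercial space → Operating License required.
§14.7 does not provide childcare services; floor area 15,100 square feet ≤ 16,500 square feet → Operating Certificate not required.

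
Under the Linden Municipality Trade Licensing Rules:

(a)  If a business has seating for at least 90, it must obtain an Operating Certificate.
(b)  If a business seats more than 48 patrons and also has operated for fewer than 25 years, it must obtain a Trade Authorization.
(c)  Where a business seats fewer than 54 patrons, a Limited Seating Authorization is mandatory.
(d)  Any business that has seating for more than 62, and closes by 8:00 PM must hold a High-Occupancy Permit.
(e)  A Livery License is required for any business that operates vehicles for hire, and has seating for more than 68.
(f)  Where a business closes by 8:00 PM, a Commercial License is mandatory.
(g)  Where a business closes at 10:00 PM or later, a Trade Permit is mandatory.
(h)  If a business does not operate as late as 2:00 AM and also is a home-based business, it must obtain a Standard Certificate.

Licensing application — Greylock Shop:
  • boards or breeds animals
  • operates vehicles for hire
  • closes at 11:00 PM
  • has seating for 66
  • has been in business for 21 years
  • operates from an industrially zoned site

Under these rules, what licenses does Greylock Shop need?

Trade Authorization, Trade Permit

(a) seating 66 < 90 → Operating Certificate not required.
(b) seating 66 > 48; years in business 21 < 25 → Trade Authorization required.
(c) seating 66 ≥ 54 → Limited Seating Authorization not required.
(d) seating 66 > 62; closes 11:00 PM, after 8:00 PM → High-Occupancy Permit not required.
(e) operates vehicles for hire; seating 66 ≤ 68 → Livery License not required.
(f) closes 11:00 PM, after 8:00 PM → Commercial License not required.
(g) closes 11:00 PM, after 10:00 PM → Trade Permit required.
(h) closes 11:00 PM, at/before 2:00 AM; operates from an industrially zoned site (not: is a home-based business) → Standard Certificate not required.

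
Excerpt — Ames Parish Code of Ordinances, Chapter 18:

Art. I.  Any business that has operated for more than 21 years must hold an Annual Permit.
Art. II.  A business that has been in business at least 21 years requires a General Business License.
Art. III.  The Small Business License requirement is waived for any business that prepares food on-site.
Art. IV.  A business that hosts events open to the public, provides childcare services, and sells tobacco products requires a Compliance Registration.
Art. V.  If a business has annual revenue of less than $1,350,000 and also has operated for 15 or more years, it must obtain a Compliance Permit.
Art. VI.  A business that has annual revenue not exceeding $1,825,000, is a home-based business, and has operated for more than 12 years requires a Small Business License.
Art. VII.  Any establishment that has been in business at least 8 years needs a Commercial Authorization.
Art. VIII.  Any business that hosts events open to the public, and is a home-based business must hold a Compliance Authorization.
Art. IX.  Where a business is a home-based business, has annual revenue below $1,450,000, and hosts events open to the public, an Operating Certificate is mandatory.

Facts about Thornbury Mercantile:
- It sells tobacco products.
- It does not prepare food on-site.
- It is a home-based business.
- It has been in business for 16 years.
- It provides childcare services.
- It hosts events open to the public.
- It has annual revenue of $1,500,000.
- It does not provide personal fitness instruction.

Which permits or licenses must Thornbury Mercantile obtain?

Commercial Authorization, Compliance Authorization, Compliance Registration, Small Business License

Art. I. years in business 16 ≤ 21 → Annual Permit not required.
Art. II. years in business 16 < 21 → General Business License not required.
Art. III. does not prepare food on-site → Small Business License exemption does not apply.
Art. IV. hosts events open to the public; provides childcare services; sells tobacco products → Compliance Registration required.
Art. V. revenue $1,500,000 ≥ $1,350,000; years in business 16 ≥ 15 → Compliance Permit not required.
Art. VI. revenue $1,500,000 ≤ $1,825,000; is a home-based business; years in business 16 > 12 → Small Business License required.
Art. VII. years in business 16 ≥ 8 → Commercial Authorization required.
Art. VIII. hosts events open to the public; is a home-based business → Compliance Authorization required.
Art. IX. is a home-based business; revenue $1,500,000 ≥ $1,450,000; hosts events open to the public → Operating Certificate not required.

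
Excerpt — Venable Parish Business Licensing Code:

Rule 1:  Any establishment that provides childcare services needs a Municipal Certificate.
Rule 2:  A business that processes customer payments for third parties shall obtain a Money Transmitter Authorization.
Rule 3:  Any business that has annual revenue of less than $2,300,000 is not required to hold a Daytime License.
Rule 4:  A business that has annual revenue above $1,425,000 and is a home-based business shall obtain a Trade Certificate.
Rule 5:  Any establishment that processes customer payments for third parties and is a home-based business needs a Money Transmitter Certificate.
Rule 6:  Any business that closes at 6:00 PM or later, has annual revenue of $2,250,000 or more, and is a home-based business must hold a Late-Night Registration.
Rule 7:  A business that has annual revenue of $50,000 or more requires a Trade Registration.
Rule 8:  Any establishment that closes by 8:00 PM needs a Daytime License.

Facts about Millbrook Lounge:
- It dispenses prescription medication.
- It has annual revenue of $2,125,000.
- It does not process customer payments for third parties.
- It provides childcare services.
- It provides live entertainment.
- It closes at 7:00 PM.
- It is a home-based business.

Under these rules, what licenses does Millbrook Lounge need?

Municipal Certificate, Trade Certificate, Trade Registration

Rule 1: provides childcare services → Municipal Certificate required.
Rule 2: does not process customer payments for third parties → Money Transmitter Authorization not required.
Rule 3: revenue $2,125,000 < $2,300,000 → exempt from Daytime License.
Rule 4: revenue $2,125,000 > $1,425,000; is a home-based business → Trade Certificate required.
Rule 5: does not process customer payments for third parties; is a home-based business → Money Transmitter Certificate not required.
Rule 6: closes 7:00 PM, after 6:00 PM; revenue $2,125,000 < $2,250,000; is a home-based business → Late-Night Registration not required.
Rule 7: revenue $2,125,000 ≥ $50,000 → Trade Registration required.
Rule 8: closes 7:00 PM, at/before 8:00 PM → Daytime License required.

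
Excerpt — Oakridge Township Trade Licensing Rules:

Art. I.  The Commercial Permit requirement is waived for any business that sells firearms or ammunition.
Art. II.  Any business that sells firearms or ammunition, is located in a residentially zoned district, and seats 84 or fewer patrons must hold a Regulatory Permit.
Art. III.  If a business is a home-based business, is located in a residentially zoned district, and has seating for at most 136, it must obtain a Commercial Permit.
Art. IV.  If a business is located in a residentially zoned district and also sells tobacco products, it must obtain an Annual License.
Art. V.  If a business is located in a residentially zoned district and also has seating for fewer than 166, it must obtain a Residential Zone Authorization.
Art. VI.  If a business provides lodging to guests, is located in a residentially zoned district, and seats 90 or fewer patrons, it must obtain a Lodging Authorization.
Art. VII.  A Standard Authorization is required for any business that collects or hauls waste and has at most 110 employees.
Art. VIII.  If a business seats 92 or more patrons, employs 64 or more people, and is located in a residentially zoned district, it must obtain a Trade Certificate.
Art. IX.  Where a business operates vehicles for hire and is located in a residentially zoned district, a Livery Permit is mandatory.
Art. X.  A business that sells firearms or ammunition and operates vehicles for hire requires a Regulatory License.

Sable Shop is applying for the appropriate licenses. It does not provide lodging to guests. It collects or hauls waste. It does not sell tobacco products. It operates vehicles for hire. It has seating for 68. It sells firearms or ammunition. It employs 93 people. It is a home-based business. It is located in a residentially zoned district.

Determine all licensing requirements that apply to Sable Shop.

Art. I. sells firearms or ammunition → exempt from Commercial Permit.
Art. II. sells firearms or ammunition; is located in a residentially zoned district; seating 68 ≤ 84 → Regulatory Permit required.
Art. III. is a home-based business; is located in a residentially zoned district; seating 68 ≤ 136 → Commercial Permit required.
Art. IV. is located in a residentially zoned district; does not sell tobacco products → Annual License not required.
Art. V. is located in a residentially zoned district; seating 68 < 166 → Residential Zone Authorization required.
Art. VI. does not provide lodging to guests; is located in a residentially zoned district; seating 68 ≤ 90 → Lodging Authorization not required.
Art. VII. collects or hauls waste; employees 93 ≤ 110 → Standard Authorization required.
Art. VIII. seating 68 < 92; employees 93 ≥ 64; is located in a residentially zoned district → Trade Certificate not required.
Art. IX. operates vehicles for hire; is located in a residentially zoned district → Livery Permit required.
Art. X. sells firearms or ammunition; operates vehicles for hire → Regulatory License required.

Livery Permit, Regulatory License, Regulatory Permit, Residential Zone Authorization, Standard Authorization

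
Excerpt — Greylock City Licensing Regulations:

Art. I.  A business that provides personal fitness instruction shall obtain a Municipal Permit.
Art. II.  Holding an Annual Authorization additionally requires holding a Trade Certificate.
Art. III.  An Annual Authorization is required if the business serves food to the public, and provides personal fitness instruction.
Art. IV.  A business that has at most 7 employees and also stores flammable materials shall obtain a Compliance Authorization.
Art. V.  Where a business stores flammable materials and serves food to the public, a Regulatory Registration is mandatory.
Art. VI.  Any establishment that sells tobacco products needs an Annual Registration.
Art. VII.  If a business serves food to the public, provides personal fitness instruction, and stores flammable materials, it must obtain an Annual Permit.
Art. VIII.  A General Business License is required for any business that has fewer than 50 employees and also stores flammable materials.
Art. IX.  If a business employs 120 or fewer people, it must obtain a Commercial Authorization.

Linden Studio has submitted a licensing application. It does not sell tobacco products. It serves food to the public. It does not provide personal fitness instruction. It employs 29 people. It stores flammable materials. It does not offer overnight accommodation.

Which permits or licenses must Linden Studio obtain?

Art. I. does not provide personal fitness instruction → Municipal Permit not required.
Art. II. Annual Authorization is not required → no effect.
Art. III. serves food to the public; does not provide personal fitness instruction → Annual Authorization not required.
Art. IV. employees 29 > 7; stores flammable materials → Compliance Authorization not required.
Art. V. stores flammable materials; serves food to the public → Regulatory Registration required.
Art. VI. does not sell tobacco products → Annual Registration not required.
Art. VII. serves food to the public; does not provide personal fitness instruction; stores flammable materials → Annual Permit not required.
Art. VIII. employees 29 < 50; stores flammable materials → General Business License required.
Art. IX. employees 29 ≤ 120 → Commercial Authorization required.

Commercial Authorization, General Business License, Regulatory Registration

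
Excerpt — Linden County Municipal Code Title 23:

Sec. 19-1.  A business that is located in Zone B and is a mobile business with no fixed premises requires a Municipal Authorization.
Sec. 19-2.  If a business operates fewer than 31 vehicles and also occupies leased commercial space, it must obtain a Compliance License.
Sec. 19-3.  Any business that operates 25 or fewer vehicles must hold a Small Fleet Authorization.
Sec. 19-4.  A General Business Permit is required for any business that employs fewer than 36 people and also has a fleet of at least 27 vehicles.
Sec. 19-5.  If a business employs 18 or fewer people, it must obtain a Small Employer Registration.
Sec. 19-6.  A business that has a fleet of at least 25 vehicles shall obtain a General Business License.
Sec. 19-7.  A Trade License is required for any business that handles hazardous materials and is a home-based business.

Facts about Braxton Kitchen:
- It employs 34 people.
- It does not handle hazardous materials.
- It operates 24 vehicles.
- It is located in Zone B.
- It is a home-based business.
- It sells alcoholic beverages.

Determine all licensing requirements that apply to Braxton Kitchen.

Sec. 19-1. is located in Zone B; is a home-based business (not: is a mobile business with no fixed premises) → Municipal Authorization not required.
Sec. 19-2. vehicles 24 < 31; is a home-based business (not: occupies leased commercial space) → Compliance License not required.
Sec. 19-3. vehicles 24 ≤ 25 → Small Fleet Authorization required.
Sec. 19-4. employees 34 < 36; vehicles 24 < 27 → General Business Permit not required.
Sec. 19-5. employees 34 > 18 → Small Employer Registration not required.
Sec. 19-6. vehicles 24 < 25 → General Business License not required.
Sec. 19-7. does not handle hazardous materials; is a home-based business → Trade License not required.

Small Fleet Authorization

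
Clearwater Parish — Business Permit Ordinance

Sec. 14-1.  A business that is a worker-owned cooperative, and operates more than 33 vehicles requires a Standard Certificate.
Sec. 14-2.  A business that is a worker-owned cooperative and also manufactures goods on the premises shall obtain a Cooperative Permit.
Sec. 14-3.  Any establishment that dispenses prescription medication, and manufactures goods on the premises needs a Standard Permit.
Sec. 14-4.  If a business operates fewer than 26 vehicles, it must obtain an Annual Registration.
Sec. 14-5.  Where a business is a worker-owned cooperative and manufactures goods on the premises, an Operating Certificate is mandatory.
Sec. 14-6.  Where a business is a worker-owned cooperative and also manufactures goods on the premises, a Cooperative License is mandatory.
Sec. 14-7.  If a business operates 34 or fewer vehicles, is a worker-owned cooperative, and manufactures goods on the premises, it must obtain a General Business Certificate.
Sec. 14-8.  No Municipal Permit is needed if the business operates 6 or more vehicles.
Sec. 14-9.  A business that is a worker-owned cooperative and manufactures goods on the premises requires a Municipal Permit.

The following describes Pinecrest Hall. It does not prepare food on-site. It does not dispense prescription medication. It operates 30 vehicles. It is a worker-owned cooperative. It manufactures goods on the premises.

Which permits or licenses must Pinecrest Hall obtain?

Sec. 14-1. is a worker-owned cooperative; vehicles 30 ≤ 33 → Standard Certificate not required.
Sec. 14-2. is a worker-owned cooperative; manufactures goods on the premises → Cooperative Permit required.
Sec. 14-3. does not dispense prescription medication; manufactures goods on the premises → Standard Permit not required.
Sec. 14-4. vehicles 30 ≥ 26 → Annual Registration not required.
Sec. 14-5. is a worker-owned cooperative; manufactures goods on the premises → Operating Certificate required.
Sec. 14-6. is a worker-owned cooperative; manufactures goods on the premises → Cooperative License required.
Sec. 14-7. vehicles 30 ≤ 34; is a worker-owned cooperative; manufactures goods on the premises → General Business Certificate required.
Sec. 14-8. vehicles 30 ≥ 6 → exempt from Municipal Permit.
Sec. 14-9. is a worker-owned cooperative; manufactures goods on the premises → Municipal Permit required.

Cooperative License, Cooperative Permit, General Business Certificate, Operating Certificate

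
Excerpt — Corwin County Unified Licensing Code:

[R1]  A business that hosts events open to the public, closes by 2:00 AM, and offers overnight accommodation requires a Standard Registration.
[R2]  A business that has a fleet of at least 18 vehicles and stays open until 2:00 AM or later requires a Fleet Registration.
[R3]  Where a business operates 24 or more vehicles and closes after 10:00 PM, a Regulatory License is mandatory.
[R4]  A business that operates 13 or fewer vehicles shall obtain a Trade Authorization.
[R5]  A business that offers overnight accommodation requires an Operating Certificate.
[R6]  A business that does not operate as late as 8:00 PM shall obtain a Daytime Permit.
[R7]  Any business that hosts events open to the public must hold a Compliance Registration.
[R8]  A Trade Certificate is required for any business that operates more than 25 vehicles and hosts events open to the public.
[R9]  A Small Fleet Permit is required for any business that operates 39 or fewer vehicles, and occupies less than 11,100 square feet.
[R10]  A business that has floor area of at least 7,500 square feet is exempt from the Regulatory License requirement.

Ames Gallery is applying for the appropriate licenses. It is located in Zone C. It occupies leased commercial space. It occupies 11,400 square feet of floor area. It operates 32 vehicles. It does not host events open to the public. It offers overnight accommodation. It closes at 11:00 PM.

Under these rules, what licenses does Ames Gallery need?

[R1] does not host events open to the public; closes 11:00 PM, at/before 2:00 AM; offers overnight accommodation → Standard Registration not required.
[R2] vehicles 32 ≥ 18; closes 11:00 PM, at/before 2:00 AM → Fleet Registration not required.
[R3] vehicles 32 ≥ 24; closes 11:00 PM, after 10:00 PM → Regulatory License required.
[R4] vehicles 32 > 13 → Trade Authorization not required.
[R5] offers overnight accommodation → Operating Certificate required.
[R6] closes 11:00 PM, after 8:00 PM → Daytime Permit not required.
[R7] does not host events open to the public → Compliance Registration not required.
[R8] vehicles 32 > 25; does not host events open to the public → Trade Certificate not required.
[R9] vehicles 32 ≤ 39; floor area 11,400 square feet ≥ 11,100 square feet → Small Fleet Permit not required.
[R10] floor area 11,400 square feet ≥ 7,500 square feet → exempt from Regulatory License.

Operating Certificate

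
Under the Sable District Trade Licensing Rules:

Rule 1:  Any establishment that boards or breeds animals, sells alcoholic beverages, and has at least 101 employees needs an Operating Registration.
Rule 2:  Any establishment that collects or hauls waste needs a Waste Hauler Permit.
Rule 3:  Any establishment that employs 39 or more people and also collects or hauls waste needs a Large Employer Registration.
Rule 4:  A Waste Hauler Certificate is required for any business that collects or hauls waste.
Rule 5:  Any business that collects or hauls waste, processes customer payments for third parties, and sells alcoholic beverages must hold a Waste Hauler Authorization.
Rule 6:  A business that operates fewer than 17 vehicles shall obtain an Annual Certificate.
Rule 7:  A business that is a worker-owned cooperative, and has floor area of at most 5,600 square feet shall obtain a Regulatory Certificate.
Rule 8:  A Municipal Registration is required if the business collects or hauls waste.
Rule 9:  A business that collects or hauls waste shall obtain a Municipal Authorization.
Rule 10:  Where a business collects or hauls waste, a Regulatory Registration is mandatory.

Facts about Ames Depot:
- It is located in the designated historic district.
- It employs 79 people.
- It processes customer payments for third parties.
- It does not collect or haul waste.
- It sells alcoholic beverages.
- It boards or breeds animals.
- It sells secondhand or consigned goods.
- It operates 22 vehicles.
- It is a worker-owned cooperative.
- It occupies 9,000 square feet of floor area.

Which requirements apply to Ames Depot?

None

Rule 1: boards or breeds animals; sells alcoholic beverages; employees 79 < 101 → Operating Registration not required.
Rule 2: does not collect or haul waste → Waste Hauler Permit not required.
Rule 3: employees 79 ≥ 39; does not collect or haul waste → Large Employer Registration not required.
Rule 4: does not collect or haul waste → Waste Hauler Certificate not required.
Rule 5: does not collect or haul waste; processes customer payments for third parties; sells alcoholic beverages → Waste Hauler Authorization not required.
Rule 6: vehicles 22 ≥ 17 → Annual Certificate not required.
Rule 7: is a worker-owned cooperative; floor area 9,000 square feet > 5,600 square feet → Regulatory Certificate not required.
Rule 8: does not collect or haul waste → Municipal Registration not required.
Rule 9: does not collect or haul waste → Municipal Authorization not required.
Rule 10: does not collect or haul waste → Regulatory Registration not required.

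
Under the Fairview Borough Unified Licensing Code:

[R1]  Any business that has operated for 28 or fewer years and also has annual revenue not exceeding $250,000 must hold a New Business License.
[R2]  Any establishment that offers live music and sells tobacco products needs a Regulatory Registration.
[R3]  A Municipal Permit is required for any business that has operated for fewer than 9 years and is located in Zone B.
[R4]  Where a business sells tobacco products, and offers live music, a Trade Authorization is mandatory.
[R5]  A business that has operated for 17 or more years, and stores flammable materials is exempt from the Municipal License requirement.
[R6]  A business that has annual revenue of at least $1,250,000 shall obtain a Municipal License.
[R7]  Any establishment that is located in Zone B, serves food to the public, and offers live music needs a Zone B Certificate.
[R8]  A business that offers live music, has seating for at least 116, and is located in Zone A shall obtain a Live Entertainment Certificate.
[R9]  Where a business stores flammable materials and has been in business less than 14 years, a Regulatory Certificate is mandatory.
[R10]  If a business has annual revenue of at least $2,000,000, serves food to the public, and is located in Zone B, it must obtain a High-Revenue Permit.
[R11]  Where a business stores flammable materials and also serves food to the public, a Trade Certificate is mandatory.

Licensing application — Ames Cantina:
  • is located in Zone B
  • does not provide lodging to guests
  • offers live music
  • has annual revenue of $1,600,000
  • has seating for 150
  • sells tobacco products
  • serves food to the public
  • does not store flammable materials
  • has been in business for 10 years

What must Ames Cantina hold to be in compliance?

[R1] years in business 10 ≤ 28; revenue $1,600,000 > $250,000 → New Business License not required.
[R2] offers live music; sells tobacco products → Regulatory Registration required.
[R3] years in business 10 ≥ 9; is located in Zone B → Municipal Permit not required.
[R4] sells tobacco products; offers live music → Trade Authorization required.
[R5] years in business 10 < 17; does not store flammable materials → Municipal License exemption does not apply.
[R6] revenue $1,600,000 ≥ $1,250,000 → Municipal License required.
[R7] is located in Zone B; serves food to the public; offers live music → Zone B Certificate required.
[R8] offers live music; seating 150 ≥ 116; is located in Zone B (not: is located in Zone A) → Live Entertainment Certificate not required.
[R9] does not store flammable materials; years in business 10 < 14 → Regulatory Certificate not required.
[R10] revenue $1,600,000 < $2,000,000; serves food to the public; is located in Zone B → High-Revenue Permit not required.
[R11] does not store flammable materials; serves food to the public → Trade Certificate not required.

Municipal License, Regulatory Registration, Trade Authorization, Zone B Certificate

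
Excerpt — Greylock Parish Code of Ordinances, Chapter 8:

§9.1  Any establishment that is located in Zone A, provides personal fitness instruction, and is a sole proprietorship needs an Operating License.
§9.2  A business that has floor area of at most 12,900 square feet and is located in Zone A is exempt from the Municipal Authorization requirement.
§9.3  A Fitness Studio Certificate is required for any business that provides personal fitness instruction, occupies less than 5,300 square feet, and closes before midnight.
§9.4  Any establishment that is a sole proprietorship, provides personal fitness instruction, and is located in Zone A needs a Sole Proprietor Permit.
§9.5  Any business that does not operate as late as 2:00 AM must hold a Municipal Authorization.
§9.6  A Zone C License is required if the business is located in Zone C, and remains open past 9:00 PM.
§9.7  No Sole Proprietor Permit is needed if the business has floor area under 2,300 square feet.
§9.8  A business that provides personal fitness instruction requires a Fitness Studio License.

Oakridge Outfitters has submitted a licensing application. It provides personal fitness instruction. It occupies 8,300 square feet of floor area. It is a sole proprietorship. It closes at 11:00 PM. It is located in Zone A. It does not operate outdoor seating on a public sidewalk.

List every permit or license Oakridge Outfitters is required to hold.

§9.1 is located in Zone A; provides personal fitness instruction; is a sole proprietorship → Operating License required.
§9.2 floor area 8,300 square feet ≤ 12,900 square feet; is located in Zone A → exempt from Municipal Authorization.
§9.3 provides personal fitness instruction; floor area 8,300 square feet ≥ 5,300 square feet; closes 11:00 PM, at/before midnight → Fitness Studio Certificate not required.
§9.4 is a sole proprietorship; provides personal fitness instruction; is located in Zone A → Sole Proprietor Permit required.
§9.5 closes 11:00 PM, at/before 2:00 AM → Municipal Authorization required.
§9.6 is located in Zone A (not: is located in Zone C); closes 11:00 PM, after 9:00 PM → Zone C License not required.
§9.7 floor area 8,300 square feet ≥ 2,300 square feet → Sole Proprietor Permit exemption does not apply.
§9.8 provides personal fitness instruction → Fitness Studio License required.

Fitness Studio License, Operating License, Sole Proprietor Permit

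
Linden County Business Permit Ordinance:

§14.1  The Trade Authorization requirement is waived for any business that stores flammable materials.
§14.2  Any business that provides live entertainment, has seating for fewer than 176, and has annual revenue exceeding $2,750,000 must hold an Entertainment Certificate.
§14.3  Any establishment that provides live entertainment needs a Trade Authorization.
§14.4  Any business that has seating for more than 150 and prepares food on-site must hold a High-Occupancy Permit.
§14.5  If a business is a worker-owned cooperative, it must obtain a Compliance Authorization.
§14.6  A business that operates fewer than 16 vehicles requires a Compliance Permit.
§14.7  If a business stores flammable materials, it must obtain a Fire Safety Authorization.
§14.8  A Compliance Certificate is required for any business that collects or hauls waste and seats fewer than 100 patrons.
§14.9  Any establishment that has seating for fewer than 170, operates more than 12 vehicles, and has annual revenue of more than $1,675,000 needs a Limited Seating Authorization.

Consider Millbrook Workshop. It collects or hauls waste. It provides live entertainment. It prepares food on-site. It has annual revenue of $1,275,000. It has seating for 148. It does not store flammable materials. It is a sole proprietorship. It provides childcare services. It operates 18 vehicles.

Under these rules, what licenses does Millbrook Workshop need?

§14.1 does not store flammable materials → Trade Authorization exemption does not apply.
§14.2 provides live entertainment; seating 148 < 176; revenue $1,275,000 ≤ $2,750,000 → Entertainment Certificate not required.
§14.3 provides live entertainment → Trade Authorization required.
§14.4 seating 148 ≤ 150; prepares food on-site → High-Occupancy Permit not required.
§14.5 is a sole proprietorship (not: is a worker-owned cooperative) → Compliance Authorization not required.
§14.6 vehicles 18 ≥ 16 → Compliance Permit not required.
§14.7 does not store flammable materials → Fire Safety Authorization not required.
§14.8 collects or hauls waste; seating 148 ≥ 100 → Compliance Certificate not required.
§14.9 seating 148 < 170; vehicles 18 > 12; revenue $1,275,000 ≤ $1,675,000 → Limited Seating Authorization not required.

Trade Authorization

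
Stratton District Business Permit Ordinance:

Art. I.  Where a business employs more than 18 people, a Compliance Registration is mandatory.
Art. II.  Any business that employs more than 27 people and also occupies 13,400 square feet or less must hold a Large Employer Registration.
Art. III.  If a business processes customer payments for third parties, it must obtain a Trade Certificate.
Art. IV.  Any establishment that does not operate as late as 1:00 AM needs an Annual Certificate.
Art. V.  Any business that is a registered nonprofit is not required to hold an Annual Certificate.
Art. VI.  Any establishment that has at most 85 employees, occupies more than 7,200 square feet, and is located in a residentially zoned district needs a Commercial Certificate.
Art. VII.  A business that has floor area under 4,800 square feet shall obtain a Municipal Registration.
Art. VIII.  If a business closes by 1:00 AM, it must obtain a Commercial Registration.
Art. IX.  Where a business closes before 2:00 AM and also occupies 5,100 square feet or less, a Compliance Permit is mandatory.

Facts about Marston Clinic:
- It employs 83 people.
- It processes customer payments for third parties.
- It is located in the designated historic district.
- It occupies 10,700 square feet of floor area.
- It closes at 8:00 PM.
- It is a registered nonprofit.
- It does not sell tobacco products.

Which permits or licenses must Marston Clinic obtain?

Commercial Registration, Compliance Registration, Large Employer Registration, Trade Certificate

Art. I. employees 83 > 18 → Compliance Registration required.
Art. II. employees 83 > 27; floor area 10,700 square feet ≤ 13,400 square feet → Large Employer Registration required.
Art. III. processes customer payments for third parties → Trade Certificate required.
Art. IV. closes 8:00 PM, at/before 1:00 AM → Annual Certificate required.
Art. V. is a registered nonprofit → exempt from Annual Certificate.
Art. VI. employees 83 ≤ 85; floor area 10,700 square feet > 7,200 square feet; is located in the designated historic district (not: is located in a residentially zoned district) → Commercial Certificate not required.
Art. VII. floor area 10,700 square feet ≥ 4,800 square feet → Municipal Registration not required.
Art. VIII. closes 8:00 PM, at/before 1:00 AM → Commercial Registration required.
Art. IX. closes 8:00 PM, at/before 2:00 AM; floor area 10,700 square feet > 5,100 square feet → Compliance Permit not required.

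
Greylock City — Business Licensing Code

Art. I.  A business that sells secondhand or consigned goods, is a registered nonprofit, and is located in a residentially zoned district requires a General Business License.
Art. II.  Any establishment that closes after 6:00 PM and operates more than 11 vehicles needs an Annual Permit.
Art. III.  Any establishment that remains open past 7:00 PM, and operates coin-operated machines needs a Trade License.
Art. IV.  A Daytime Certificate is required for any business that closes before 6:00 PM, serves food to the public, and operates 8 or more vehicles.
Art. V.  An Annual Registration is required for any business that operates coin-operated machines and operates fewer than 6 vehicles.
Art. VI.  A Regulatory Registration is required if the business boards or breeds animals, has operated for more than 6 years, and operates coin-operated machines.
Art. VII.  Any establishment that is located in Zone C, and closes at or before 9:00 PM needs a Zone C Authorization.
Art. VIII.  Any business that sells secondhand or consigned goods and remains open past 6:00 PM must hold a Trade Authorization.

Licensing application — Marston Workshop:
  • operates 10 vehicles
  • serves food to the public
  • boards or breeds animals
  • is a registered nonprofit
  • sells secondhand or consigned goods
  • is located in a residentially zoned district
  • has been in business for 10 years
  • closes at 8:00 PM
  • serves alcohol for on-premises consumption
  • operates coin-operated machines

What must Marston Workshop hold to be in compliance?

Art. I. sells secondhand or consigned goods; is a registered nonprofit; is located in a residentially zoned district → General Business License required.
Art. II. closes 8:00 PM, after 6:00 PM; vehicles 10 ≤ 11 → Annual Permit not required.
Art. III. closes 8:00 PM, after 7:00 PM; operates coin-operated machines → Trade License required.
Art. IV. closes 8:00 PM, after 6:00 PM; serves food to the public; vehicles 10 ≥ 8 → Daytime Certificate not required.
Art. V. operates coin-operated machines; vehicles 10 ≥ 6 → Annual Registration not required.
Art. VI. boards or breeds animals; years in business 10 > 6; operates coin-operated machines → Regulatory Registration required.
Art. VII. is located in a residentially zoned district (not: is located in Zone C); closes 8:00 PM, at/before 9:00 PM → Zone C Authorization not required.
Art. VIII. sells secondhand or consigned goods; closes 8:00 PM, after 6:00 PM → Trade Authorization required.

General Business License, Regulatory Registration, Trade Authorization, Trade License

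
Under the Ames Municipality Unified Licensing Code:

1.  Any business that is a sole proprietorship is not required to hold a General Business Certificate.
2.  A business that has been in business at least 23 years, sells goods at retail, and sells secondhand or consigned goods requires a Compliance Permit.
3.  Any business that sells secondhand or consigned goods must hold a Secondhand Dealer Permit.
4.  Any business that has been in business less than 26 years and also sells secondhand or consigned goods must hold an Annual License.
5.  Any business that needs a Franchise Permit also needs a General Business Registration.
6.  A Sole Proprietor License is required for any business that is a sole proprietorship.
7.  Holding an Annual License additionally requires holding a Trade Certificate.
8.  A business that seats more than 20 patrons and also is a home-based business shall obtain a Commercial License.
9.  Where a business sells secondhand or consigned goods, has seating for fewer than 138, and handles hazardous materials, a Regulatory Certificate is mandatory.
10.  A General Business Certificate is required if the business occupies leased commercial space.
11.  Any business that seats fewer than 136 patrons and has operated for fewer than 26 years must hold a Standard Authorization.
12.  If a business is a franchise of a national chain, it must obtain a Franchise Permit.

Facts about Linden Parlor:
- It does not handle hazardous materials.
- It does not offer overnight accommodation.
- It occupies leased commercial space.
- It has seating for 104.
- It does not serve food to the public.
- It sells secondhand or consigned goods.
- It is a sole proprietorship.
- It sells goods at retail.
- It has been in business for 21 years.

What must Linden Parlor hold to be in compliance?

1. is a sole proprietorship → exempt from General Business Certificate.
2. years in business 21 < 23; sells goods at retail; sells secondhand or consigned goods → Compliance Permit not required.
3. sells secondhand or consigned goods → Secondhand Dealer Permit required.
4. years in business 21 < 26; sells secondhand or consigned goods → Annual License required.
5. Franchise Permit is not required → no effect.
6. is a sole proprietorship → Sole Proprietor License required.
7. Annual License is required → Trade Certificate also required.
8. seating 104 > 20; occupies leased commercial space (not: is a home-based business) → Commercial License not required.
9. sells secondhand or consigned goods; seating 104 < 138; does not handle hazardous materials → Regulatory Certificate not required.
10. occupies leased commercial space → General Business Certificate required.
11. seating 104 < 136; years in business 21 < 26 → Standard Authorization required.
12. is a sole proprietorship (not: is a franchise of a national chain) → Franchise Permit not required.

Annual License, Secondhand Dealer Permit, Sole Proprietor License, Standard Authorization, Trade Certificate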